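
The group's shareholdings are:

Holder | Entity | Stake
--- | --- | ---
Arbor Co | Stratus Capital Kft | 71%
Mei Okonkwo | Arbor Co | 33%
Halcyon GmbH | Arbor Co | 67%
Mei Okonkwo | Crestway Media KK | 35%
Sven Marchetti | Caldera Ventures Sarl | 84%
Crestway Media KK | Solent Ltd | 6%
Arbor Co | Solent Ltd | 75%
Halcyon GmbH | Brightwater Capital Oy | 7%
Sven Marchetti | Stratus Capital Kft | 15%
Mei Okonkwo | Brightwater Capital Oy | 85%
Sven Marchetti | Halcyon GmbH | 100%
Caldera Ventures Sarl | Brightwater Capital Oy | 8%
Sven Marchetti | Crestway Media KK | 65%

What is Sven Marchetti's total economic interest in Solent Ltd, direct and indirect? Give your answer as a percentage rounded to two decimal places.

54.15%

Sven reaches Solent along 2 paths.
Via Crestway: 65% × 6% = 3.9%.
Via Halcyon → Arbor: 100% × 67% × 75% = 50.25%.
Total: 3.9% + 50.25% = 54.15%.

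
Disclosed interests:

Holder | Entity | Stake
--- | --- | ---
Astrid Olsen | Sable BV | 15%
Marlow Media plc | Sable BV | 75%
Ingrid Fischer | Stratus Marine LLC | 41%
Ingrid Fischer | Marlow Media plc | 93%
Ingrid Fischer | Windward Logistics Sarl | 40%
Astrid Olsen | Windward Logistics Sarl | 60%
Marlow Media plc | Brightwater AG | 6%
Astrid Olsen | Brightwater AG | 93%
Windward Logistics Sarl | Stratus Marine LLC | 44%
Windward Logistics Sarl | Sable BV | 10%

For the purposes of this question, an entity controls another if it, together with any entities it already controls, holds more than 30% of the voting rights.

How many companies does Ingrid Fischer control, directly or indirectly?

Ingrid holds 40% of Windward, so Ingrid controls Windward.
Ingrid holds 93% of Marlow, so Ingrid controls Marlow.
Ingrid and Windward together hold 41% + 44% = 85% of Stratus, so Ingrid controls Stratus.
Marlow and Windward together hold 75% + 10% = 85% of Sable, so Ingrid controls Sable.
No other company's threshold is met.
Ingrid controls 4 companies.

4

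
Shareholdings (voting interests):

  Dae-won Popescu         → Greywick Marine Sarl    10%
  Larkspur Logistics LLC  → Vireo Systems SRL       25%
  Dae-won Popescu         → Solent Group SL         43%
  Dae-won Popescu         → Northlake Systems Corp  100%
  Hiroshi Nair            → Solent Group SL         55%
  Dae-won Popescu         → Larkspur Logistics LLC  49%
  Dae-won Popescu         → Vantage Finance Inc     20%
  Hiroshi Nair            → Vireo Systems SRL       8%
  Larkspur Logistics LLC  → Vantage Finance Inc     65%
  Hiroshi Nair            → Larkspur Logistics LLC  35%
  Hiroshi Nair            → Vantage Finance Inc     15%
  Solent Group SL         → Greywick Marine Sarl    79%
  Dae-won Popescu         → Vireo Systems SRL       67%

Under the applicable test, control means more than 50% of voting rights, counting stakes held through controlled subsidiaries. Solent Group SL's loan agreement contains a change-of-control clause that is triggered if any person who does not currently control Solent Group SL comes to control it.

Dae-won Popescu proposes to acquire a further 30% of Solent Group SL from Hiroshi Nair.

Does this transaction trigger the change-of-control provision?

The purchase adds only to Dae-won's holdings (Hiroshi's stake shrinks), so Dae-won is the only person who could newly come to control Solent.
Dae-won holds 100% of Northlake, so Dae-won controls Northlake.
Dae-won holds 67% of Vireo, so Dae-won controls Vireo.
In Solent, Dae-won's side holds only 43%, not > 50%.
So before the transaction, Dae-won does not control Solent.
After the purchase, Dae-won's direct stake in Solent rises to 43% + 30% = 73%, and Hiroshi's stake falls to 25%.
Dae-won holds 73% of Solent, so Dae-won controls Solent.
Dae-won did not control Solent before and does after, so the clause is triggered.

Yes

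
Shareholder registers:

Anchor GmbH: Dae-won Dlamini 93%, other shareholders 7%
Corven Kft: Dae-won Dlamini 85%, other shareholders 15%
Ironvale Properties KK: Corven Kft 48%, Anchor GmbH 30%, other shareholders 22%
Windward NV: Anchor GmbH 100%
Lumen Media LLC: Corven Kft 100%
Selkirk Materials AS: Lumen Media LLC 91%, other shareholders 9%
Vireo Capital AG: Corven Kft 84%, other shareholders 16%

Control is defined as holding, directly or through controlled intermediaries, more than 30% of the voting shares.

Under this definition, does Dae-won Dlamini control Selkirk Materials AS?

Yes

Dae-won holds 85% of Corven, so Dae-won controls Corven.
Corven holds 100% of Lumen, so Dae-won controls Lumen.
Lumen holds 91% of Selkirk, so Dae-won controls Selkirk.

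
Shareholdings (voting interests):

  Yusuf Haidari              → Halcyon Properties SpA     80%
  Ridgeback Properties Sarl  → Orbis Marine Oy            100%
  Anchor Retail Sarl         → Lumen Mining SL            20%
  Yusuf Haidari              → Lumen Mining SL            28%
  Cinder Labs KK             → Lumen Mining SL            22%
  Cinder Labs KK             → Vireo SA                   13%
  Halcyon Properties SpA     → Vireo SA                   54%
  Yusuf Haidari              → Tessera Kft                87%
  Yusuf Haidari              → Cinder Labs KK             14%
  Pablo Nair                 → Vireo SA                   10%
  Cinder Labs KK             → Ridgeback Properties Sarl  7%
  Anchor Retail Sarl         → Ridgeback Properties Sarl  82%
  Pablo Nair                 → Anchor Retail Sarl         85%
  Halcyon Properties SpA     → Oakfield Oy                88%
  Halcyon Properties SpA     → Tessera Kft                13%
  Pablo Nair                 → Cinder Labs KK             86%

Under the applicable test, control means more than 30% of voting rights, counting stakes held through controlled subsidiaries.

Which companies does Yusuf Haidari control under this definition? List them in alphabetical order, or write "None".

Yusuf holds 80% of Halcyon, so Yusuf controls Halcyon.
Halcyon holds 54% of Vireo, so Yusuf controls Vireo.
Yusuf and Halcyon together hold 87% + 13% = 100% of Tessera, so Yusuf controls Tessera.
Halcyon holds 88% of Oakfield, so Yusuf controls Oakfield.
No other company's threshold is met.

Halcyon Properties SpA, Oakfield Oy, Tessera Kft, Vireo SA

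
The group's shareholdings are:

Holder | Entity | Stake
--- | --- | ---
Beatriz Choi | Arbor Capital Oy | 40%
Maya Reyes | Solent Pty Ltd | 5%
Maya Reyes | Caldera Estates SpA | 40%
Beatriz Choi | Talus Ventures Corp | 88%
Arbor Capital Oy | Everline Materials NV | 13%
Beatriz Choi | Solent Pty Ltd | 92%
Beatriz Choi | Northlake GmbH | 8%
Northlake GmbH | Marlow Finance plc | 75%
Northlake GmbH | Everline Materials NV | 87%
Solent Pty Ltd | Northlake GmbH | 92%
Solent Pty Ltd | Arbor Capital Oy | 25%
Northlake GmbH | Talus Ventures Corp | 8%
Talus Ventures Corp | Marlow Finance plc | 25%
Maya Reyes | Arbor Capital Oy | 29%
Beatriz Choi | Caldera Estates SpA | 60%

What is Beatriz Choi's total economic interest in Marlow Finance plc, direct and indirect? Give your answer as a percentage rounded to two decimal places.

Beatriz reaches Marlow along 5 paths.
Via Northlake: 8% × 75% = 6%.
Via Solent → Northlake: 92% × 92% × 75% = 63.48%.
Via Talus: 88% × 25% = 22%.
Via Northlake → Talus: 8% × 8% × 25% = 0.16%.
Via Solent → Northlake → Talus: 92% × 92% × 8% × 25% = 1.6928%.
Total: 6% + 63.48% + 22% + 0.16% + 1.6928% = 93.3328%.
Rounded: 93.33%.

93.33%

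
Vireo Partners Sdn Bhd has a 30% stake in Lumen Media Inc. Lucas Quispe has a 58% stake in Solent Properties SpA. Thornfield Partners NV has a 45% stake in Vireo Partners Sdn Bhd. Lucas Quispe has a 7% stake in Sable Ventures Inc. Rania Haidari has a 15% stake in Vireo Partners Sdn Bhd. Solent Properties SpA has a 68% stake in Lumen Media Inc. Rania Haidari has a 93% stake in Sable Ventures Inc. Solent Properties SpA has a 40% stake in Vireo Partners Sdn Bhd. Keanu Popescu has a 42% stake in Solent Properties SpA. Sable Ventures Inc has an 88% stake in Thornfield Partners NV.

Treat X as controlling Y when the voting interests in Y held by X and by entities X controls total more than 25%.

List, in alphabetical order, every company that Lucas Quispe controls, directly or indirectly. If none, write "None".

Lumen Media Inc, Solent Properties SpA, Vireo Partners Sdn Bhd

Lucas holds 58% of Solent, so Lucas controls Solent.
Solent holds 40% of Vireo, so Lucas controls Vireo.
Vireo and Solent together hold 30% + 68% = 98% of Lumen, so Lucas controls Lumen.
No other company's threshold is met.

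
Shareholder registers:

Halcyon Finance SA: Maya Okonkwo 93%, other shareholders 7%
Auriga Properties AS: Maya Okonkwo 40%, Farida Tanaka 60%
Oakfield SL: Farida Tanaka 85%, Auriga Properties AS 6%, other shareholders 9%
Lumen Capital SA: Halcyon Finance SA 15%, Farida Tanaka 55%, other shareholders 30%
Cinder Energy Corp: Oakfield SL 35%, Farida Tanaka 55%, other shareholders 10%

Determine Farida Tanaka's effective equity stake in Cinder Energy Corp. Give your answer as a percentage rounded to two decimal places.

Farida reaches Cinder along 3 paths.
Via Oakfield: 85% × 35% = 29.75%.
Via Auriga → Oakfield: 60% × 6% × 35% = 1.26%.
Direct stake: 55% = 55%.
Total: 29.75% + 1.26% + 55% = 86.01%.

86.01%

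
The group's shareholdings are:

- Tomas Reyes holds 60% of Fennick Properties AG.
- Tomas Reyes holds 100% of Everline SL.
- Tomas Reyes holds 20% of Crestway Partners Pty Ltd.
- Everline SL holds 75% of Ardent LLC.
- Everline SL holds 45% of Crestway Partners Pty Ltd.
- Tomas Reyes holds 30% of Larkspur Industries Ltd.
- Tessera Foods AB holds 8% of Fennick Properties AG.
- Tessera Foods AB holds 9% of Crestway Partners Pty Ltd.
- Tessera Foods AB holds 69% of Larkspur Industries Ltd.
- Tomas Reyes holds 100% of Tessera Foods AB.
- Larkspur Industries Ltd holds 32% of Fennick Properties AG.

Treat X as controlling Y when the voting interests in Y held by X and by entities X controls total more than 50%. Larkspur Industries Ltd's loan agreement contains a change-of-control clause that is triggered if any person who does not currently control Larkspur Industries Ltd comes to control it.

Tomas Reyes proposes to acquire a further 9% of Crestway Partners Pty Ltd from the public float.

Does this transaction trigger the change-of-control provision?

No

The purchase changes only Tomas's holdings, so Tomas is the only person who could newly come to control Larkspur.
Tomas holds 100% of Tessera, so Tomas controls Tessera.
Tomas and Tessera together hold 30% + 69% = 99% of Larkspur, so Tomas controls Larkspur.
So Tomas already controls Larkspur before the transaction.
After the purchase, Tomas's direct stake in Crestway rises to 20% + 9% = 29%.
Tomas controlled Larkspur already, so this is not a new person acquiring control; every other person's position is unchanged or reduced.
No new person acquires control, so the clause is not triggered.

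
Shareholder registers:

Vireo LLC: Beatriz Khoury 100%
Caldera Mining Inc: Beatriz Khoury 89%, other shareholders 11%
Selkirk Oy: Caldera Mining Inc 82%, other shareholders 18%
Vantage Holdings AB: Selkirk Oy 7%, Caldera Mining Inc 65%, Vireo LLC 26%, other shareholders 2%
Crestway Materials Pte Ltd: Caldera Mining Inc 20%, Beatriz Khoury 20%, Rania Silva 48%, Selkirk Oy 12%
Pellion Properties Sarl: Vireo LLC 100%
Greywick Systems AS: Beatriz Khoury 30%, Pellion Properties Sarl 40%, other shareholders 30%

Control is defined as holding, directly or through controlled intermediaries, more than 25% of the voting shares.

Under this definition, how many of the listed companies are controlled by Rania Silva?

Rania holds 48% of Crestway, so Rania controls Crestway.
No other company's threshold is met.
Rania controls 1 company.

1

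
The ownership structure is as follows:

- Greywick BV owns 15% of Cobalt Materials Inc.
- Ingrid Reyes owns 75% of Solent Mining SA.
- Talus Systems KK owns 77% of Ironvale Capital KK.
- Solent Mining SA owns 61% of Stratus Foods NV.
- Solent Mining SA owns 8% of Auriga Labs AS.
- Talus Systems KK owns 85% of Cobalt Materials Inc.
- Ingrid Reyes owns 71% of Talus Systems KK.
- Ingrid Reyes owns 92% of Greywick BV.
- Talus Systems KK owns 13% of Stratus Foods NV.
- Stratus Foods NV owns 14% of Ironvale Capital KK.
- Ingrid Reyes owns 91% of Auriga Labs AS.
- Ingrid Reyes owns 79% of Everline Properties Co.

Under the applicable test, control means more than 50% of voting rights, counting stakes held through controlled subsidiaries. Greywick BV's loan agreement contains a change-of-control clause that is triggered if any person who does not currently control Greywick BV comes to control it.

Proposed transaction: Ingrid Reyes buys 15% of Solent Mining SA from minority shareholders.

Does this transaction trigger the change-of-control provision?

The purchase changes only Ingrid's holdings, so Ingrid is the only person who could newly come to control Greywick.
Ingrid holds 92% of Greywick, so Ingrid controls Greywick.
So Ingrid already controls Greywick before the transaction.
After the purchase, Ingrid's direct stake in Solent rises to 75% + 15% = 90%.
Ingrid controlled Greywick already, so this is not a new person acquiring control; every other person's position is unchanged or reduced.
No new person acquires control, so the clause is not triggered.

No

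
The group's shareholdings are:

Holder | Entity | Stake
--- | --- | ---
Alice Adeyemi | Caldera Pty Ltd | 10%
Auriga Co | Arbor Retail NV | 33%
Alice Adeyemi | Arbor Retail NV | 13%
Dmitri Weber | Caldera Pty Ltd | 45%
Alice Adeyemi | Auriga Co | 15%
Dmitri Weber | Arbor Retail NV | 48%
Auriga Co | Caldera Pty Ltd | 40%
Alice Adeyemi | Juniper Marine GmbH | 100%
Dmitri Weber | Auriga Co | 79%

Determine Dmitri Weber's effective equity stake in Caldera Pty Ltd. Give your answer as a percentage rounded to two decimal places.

76.60%

Dmitri reaches Caldera along 2 paths.
Direct stake: 45% = 45%.
Via Auriga: 79% × 40% = 31.6%.
Total: 45% + 31.6% = 76.6%.
Rounded: 76.60%.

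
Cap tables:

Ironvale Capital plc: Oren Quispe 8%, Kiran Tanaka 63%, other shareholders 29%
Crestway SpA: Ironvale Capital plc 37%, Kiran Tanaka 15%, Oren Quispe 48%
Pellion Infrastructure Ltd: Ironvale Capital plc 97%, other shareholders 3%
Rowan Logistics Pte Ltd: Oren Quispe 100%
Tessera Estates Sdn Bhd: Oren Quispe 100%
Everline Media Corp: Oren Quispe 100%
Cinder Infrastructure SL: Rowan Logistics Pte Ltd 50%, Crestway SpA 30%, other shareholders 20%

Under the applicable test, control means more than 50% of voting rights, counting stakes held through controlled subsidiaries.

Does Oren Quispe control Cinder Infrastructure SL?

Oren holds 100% of Rowan, so Oren controls Rowan.
Oren holds 100% of Tessera, so Oren controls Tessera.
Oren holds 100% of Everline, so Oren controls Everline.
In Cinder, Oren's side holds only 50%, not > 50%.
So Oren does not control Cinder.

No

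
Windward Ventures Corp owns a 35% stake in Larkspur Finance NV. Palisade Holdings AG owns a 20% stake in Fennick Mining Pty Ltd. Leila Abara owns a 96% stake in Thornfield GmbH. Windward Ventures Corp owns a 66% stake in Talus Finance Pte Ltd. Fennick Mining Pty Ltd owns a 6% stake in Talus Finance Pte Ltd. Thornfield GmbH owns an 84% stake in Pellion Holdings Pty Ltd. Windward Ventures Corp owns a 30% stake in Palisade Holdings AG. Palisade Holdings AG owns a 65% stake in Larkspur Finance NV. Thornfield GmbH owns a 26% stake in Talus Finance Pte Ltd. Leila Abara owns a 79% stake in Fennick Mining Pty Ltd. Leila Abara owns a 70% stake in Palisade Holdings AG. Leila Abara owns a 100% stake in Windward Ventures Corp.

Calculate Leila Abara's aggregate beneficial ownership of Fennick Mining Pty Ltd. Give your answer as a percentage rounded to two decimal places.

Leila reaches Fennick along 3 paths.
Via Palisade: 70% × 20% = 14%.
Via Windward → Palisade: 100% × 30% × 20% = 6%.
Direct stake: 79% = 79%.
Total: 14% + 6% + 79% = 99%.
Rounded: 99.00%.

99.00%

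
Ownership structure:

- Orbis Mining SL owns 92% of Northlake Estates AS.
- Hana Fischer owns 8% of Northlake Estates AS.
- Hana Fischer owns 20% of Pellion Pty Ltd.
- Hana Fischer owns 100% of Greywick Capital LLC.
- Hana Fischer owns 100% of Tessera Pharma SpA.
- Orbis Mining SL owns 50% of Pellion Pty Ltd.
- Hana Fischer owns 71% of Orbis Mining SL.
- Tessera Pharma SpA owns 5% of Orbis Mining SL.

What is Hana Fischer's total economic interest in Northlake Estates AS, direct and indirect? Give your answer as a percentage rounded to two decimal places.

77.92%

Hana reaches Northlake along 3 paths.
Direct stake: 8% = 8%.
Via Tessera → Orbis: 100% × 5% × 92% = 4.6%.
Via Orbis: 71% × 92% = 65.32%.
Total: 8% + 4.6% + 65.32% = 77.92%.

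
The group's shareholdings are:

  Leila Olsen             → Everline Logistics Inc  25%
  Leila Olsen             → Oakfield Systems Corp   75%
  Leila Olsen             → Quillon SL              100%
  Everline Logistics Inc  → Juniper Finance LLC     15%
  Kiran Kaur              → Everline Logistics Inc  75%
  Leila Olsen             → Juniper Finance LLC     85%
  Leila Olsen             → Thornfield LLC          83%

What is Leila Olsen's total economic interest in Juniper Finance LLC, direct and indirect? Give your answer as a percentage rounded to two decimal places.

Leila reaches Juniper along 2 paths.
Via Everline: 25% × 15% = 3.75%.
Direct stake: 85% = 85%.
Total: 3.75% + 85% = 88.75%.

88.75%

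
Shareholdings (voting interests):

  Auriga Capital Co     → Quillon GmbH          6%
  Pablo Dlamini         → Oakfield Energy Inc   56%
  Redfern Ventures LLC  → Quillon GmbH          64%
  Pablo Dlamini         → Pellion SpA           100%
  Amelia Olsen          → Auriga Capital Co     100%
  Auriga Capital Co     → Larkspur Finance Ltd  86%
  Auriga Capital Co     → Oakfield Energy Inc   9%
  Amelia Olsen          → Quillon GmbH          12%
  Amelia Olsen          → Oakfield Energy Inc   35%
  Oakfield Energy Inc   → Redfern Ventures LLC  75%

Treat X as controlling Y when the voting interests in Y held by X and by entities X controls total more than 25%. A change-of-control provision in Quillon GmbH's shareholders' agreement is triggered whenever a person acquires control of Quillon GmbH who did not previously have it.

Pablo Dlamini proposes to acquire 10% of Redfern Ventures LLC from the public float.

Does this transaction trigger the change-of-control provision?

No

The purchase changes only Pablo's holdings, so Pablo is the only person who could newly come to control Quillon.
Pablo holds 56% of Oakfield, so Pablo controls Oakfield.
Oakfield holds 75% of Redfern, so Pablo controls Redfern.
Redfern holds 64% of Quillon, so Pablo controls Quillon.
So Pablo already controls Quillon before the transaction.
After the purchase, Pablo holds 10% of Redfern directly.
Pablo controlled Quillon already, so this is not a new person acquiring control; every other person's position is unchanged or reduced.
No new person acquires control, so the clause is not triggered.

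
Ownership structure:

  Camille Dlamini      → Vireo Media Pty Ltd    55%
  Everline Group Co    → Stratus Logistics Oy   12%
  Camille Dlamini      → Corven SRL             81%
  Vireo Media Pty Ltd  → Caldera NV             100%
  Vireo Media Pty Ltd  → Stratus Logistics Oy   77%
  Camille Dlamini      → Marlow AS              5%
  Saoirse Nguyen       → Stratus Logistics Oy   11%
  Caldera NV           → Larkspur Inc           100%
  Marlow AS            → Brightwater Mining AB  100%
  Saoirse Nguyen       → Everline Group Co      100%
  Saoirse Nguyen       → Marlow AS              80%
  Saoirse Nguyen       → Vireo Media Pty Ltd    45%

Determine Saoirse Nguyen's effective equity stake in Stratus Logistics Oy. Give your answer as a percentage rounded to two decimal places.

Saoirse reaches Stratus along 3 paths.
Direct stake: 11% = 11%.
Via Vireo: 45% × 77% = 34.65%.
Via Everline: 100% × 12% = 12%.
Total: 11% + 34.65% + 12% = 57.65%.

57.65%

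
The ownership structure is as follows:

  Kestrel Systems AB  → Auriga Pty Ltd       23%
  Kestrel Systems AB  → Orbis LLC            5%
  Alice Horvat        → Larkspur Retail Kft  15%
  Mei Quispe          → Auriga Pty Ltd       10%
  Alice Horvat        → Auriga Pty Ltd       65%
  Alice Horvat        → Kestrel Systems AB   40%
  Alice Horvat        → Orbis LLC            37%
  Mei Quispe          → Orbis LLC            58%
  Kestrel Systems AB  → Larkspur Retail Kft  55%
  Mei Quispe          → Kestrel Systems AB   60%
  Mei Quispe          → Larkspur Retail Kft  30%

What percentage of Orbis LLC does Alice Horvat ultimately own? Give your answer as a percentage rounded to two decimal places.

Alice reaches Orbis along 2 paths.
Via Kestrel: 40% × 5% = 2%.
Direct stake: 37% = 37%.
Total: 2% + 37% = 39%.
Rounded: 39.00%.

39.00%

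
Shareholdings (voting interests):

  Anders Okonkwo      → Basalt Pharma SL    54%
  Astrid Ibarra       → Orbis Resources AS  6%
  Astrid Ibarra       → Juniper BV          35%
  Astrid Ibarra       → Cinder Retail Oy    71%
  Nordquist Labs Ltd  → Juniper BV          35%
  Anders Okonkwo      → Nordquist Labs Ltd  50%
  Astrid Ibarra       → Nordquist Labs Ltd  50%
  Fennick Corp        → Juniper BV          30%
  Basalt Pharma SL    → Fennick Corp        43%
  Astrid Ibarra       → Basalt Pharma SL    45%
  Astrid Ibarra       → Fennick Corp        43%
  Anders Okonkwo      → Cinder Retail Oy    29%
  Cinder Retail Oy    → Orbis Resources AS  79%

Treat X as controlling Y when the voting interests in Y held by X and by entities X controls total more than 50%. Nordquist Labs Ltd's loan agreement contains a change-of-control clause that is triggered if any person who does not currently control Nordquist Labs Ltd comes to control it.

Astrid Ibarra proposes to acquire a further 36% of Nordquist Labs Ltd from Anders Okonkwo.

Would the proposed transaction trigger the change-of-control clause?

The purchase adds only to Astrid's holdings (Anders's stake shrinks), so Astrid is the only person who could newly come to control Nordquist.
Astrid holds 71% of Cinder, so Astrid controls Cinder.
Cinder and Astrid together hold 79% + 6% = 85% of Orbis, so Astrid controls Orbis.
In Nordquist, Astrid's side holds only 50%, not > 50%.
So before the transaction, Astrid does not control Nordquist.
After the purchase, Astrid's direct stake in Nordquist rises to 50% + 36% = 86%, and Anders's stake falls to 14%.
Astrid holds 86% of Nordquist, so Astrid controls Nordquist.
Astrid did not control Nordquist before and does after, so the clause is triggered.

Yes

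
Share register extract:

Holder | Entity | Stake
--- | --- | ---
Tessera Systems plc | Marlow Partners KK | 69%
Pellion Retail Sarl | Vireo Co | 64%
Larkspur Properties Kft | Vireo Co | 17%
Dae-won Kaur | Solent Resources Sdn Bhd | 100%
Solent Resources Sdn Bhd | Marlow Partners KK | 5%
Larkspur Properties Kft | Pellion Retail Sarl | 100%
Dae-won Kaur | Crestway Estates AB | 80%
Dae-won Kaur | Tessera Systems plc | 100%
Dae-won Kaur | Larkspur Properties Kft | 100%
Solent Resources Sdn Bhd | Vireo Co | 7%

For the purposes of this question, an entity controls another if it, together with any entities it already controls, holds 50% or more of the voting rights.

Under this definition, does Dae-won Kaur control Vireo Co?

Dae-won holds 100% of Larkspur, so Dae-won controls Larkspur.
Larkspur holds 100% of Pellion, so Dae-won controls Pellion.
Dae-won holds 100% of Solent, so Dae-won controls Solent.
Pellion and Larkspur and Solent together hold 64% + 17% + 7% = 88% of Vireo, so Dae-won controls Vireo.

Yes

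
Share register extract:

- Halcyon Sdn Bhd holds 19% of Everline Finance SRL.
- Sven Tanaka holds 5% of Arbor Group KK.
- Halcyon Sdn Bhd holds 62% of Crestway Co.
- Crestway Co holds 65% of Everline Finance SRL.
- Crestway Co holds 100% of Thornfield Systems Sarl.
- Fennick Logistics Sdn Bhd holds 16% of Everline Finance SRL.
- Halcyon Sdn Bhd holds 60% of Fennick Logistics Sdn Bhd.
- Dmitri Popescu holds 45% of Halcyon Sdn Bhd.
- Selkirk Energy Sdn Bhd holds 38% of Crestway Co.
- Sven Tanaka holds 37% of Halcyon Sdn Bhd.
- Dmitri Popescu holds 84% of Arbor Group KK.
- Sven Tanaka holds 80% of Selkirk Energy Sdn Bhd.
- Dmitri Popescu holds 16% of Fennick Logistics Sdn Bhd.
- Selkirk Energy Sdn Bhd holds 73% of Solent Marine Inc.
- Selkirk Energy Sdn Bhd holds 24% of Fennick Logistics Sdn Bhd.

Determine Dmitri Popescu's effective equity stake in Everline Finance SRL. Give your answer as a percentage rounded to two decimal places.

33.57%

Dmitri reaches Everline along 4 paths.
Via Halcyon: 45% × 19% = 8.55%.
Via Halcyon → Crestway: 45% × 62% × 65% = 18.135%.
Via Fennick: 16% × 16% = 2.56%.
Via Halcyon → Fennick: 45% × 60% × 16% = 4.32%.
Total: 8.55% + 18.135% + 2.56% + 4.32% = 33.565%.
Rounded: 33.57%.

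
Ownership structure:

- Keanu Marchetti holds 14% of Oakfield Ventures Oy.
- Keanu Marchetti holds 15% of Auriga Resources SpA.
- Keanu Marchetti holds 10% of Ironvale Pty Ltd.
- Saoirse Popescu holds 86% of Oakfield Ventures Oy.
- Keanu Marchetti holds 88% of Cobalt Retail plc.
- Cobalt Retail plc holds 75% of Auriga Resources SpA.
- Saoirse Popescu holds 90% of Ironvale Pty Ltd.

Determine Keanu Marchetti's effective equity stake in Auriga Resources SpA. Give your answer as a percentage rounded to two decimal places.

Keanu reaches Auriga along 2 paths.
Direct stake: 15% = 15%.
Via Cobalt: 88% × 75% = 66%.
Total: 15% + 66% = 81%.
Rounded: 81.00%.

81.00%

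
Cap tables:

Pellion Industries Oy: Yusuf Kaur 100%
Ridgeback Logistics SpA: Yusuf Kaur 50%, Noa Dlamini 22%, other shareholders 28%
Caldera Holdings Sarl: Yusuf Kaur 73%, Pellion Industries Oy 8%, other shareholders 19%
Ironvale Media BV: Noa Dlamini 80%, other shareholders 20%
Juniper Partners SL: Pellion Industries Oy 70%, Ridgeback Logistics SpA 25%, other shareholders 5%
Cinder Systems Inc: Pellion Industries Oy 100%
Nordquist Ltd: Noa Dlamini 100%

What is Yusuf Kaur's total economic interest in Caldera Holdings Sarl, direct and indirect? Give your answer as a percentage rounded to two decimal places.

81.00%

Yusuf reaches Caldera along 2 paths.
Direct stake: 73% = 73%.
Via Pellion: 100% × 8% = 8%.
Total: 73% + 8% = 81%.
Rounded: 81.00%.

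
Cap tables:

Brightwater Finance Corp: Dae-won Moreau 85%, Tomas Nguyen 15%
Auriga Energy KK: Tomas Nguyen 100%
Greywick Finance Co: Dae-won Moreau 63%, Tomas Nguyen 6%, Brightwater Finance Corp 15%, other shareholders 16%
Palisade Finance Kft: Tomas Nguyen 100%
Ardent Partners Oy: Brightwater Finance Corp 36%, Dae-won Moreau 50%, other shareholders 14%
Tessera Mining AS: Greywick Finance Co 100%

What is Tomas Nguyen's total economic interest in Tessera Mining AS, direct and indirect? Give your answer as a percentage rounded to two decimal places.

Tomas reaches Tessera along 2 paths.
Via Greywick: 6% × 100% = 6%.
Via Brightwater → Greywick: 15% × 15% × 100% = 2.25%.
Total: 6% + 2.25% = 8.25%.

8.25%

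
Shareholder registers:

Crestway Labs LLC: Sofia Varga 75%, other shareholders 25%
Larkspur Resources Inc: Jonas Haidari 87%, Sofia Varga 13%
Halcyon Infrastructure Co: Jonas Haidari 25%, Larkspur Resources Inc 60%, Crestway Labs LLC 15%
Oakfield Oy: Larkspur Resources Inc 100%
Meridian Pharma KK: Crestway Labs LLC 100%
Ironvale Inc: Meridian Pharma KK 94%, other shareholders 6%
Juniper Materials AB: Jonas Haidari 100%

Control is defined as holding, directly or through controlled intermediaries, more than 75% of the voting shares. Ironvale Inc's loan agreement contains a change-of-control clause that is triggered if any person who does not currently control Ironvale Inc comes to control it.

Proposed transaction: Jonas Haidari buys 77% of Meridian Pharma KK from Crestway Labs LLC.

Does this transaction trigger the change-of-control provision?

The purchase adds only to Jonas's holdings (Crestway's stake shrinks), so Jonas is the only person who could newly come to control Ironvale.
Jonas holds 87% of Larkspur, so Jonas controls Larkspur.
Jonas and Larkspur together hold 25% + 60% = 85% of Halcyon, so Jonas controls Halcyon.
Larkspur holds 100% of Oakfield, so Jonas controls Oakfield.
Jonas holds 100% of Juniper, so Jonas controls Juniper.
Neither Jonas nor any entity Jonas controls holds any voting interest in Ironvale.
So before the transaction, Jonas does not control Ironvale.
After the purchase, Jonas holds 77% of Meridian directly, and Crestway's stake falls to 23%.
Jonas holds 77% of Meridian, so Jonas controls Meridian.
Meridian holds 94% of Ironvale, so Jonas controls Ironvale.
Jonas did not control Ironvale before and does after, so the clause is triggered.

Yes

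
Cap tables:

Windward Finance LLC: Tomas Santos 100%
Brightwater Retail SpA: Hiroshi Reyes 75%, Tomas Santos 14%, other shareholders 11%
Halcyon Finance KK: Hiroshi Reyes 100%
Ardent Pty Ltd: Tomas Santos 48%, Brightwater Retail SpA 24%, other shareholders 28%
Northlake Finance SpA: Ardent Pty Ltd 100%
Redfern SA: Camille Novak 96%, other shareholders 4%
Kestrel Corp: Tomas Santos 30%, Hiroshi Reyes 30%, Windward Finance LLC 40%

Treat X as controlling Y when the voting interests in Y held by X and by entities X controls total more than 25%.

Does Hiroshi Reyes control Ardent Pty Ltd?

Hiroshi holds 75% of Brightwater, so Hiroshi controls Brightwater.
Hiroshi holds 100% of Halcyon, so Hiroshi controls Halcyon.
Hiroshi holds 30% of Kestrel, so Hiroshi controls Kestrel.
In Ardent, Hiroshi's side holds only 24%, not > 25%.
So Hiroshi does not control Ardent.

No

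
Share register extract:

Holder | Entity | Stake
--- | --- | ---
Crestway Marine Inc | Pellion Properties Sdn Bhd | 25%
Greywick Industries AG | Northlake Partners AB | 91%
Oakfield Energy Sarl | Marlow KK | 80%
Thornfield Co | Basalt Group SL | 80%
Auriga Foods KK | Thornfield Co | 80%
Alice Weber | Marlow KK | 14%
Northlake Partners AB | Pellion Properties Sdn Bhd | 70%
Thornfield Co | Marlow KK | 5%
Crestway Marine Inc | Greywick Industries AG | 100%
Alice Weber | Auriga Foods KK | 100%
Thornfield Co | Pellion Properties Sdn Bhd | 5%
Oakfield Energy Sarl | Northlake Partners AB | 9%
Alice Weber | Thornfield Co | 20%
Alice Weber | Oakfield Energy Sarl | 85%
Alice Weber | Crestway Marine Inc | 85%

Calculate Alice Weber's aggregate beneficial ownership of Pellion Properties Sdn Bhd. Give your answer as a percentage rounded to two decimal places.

85.75%

Alice reaches Pellion along 5 paths.
Via Crestway: 85% × 25% = 21.25%.
Via Auriga → Thornfield: 100% × 80% × 5% = 4%.
Via Thornfield: 20% × 5% = 1%.
Via Crestway → Greywick → Northlake: 85% × 100% × 91% × 70% = 54.145%.
Via Oakfield → Northlake: 85% × 9% × 70% = 5.355%.
Total: 21.25% + 4% + 1% + 54.145% + 5.355% = 85.75%.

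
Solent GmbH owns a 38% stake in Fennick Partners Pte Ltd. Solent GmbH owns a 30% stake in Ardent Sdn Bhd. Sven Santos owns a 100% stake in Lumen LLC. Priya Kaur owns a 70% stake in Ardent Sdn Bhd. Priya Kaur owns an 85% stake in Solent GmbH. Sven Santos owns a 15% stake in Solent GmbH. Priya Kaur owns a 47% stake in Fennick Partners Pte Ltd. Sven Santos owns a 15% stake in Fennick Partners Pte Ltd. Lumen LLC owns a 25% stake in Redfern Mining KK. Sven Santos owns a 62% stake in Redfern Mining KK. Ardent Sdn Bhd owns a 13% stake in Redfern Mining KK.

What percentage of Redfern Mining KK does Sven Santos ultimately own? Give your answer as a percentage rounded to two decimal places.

87.59%

Sven reaches Redfern along 3 paths.
Via Solent → Ardent: 15% × 30% × 13% = 0.585%.
Direct stake: 62% = 62%.
Via Lumen: 100% × 25% = 25%.
Total: 0.585% + 62% + 25% = 87.585%.
Rounded: 87.59%.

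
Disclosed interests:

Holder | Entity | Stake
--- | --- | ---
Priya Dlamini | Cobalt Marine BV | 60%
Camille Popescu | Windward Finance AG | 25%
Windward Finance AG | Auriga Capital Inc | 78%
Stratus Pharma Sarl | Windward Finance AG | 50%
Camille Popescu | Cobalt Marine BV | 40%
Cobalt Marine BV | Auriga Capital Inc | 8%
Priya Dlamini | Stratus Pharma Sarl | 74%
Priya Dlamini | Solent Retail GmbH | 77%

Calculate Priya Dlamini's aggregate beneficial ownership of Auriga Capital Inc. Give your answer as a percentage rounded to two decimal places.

Priya reaches Auriga along 2 paths.
Via Stratus → Windward: 74% × 50% × 78% = 28.86%.
Via Cobalt: 60% × 8% = 4.8%.
Total: 28.86% + 4.8% = 33.66%.

33.66%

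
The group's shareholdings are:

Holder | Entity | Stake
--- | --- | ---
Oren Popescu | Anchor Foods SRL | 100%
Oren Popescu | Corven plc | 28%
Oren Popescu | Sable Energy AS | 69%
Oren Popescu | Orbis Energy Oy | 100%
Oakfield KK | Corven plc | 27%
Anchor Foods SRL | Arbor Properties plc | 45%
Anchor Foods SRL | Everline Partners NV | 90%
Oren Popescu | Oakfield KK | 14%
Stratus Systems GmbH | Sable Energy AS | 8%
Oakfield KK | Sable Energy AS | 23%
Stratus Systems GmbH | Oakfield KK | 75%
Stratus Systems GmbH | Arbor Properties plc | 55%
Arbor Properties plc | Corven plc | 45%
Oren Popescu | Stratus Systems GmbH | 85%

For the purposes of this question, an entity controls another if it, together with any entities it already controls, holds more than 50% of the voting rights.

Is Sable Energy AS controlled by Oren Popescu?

Oren holds 85% of Stratus, so Oren controls Stratus.
Oren and Stratus together hold 14% + 75% = 89% of Oakfield, so Oren controls Oakfield.
Oren and Oakfield and Stratus together hold 69% + 23% + 8% = 100% of Sable, so Oren controls Sable.

Yes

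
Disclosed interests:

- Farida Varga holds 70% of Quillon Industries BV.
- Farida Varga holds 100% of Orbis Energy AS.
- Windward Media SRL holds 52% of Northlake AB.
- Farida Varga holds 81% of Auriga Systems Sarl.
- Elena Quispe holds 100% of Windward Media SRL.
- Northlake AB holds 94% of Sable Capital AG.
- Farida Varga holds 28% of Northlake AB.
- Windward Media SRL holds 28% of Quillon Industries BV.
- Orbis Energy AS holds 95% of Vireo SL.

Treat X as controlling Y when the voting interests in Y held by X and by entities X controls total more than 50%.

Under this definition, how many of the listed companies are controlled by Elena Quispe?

Elena holds 100% of Windward, so Elena controls Windward.
Windward holds 52% of Northlake, so Elena controls Northlake.
Northlake holds 94% of Sable, so Elena controls Sable.
No other company's threshold is met.
Elena controls 3 companies.

3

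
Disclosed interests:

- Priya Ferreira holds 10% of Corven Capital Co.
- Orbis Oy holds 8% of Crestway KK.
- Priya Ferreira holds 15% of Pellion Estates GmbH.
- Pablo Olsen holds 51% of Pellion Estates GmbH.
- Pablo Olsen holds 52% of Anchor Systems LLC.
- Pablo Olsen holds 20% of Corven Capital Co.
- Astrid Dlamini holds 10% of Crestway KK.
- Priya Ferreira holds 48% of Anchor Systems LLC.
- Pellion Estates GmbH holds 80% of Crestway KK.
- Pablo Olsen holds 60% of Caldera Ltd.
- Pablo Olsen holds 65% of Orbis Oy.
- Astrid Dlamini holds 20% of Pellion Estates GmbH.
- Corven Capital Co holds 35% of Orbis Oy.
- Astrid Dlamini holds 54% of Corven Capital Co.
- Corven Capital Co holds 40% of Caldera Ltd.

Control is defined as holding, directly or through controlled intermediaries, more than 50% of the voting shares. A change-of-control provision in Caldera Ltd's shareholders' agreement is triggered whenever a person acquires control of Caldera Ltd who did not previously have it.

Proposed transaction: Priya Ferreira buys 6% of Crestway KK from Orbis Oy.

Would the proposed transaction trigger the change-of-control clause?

No

The purchase adds only to Priya's holdings (Orbis's stake shrinks), so Priya is the only person who could newly come to control Caldera.
Priya's largest direct stake is 48% in Anchor, which does not meet the threshold, so Priya controls no company.
Neither Priya nor any entity Priya controls holds any voting interest in Caldera.
So before the transaction, Priya does not control Caldera.
After the purchase, Priya holds 6% of Crestway directly, and Orbis's stake falls to 2%.
Priya's side now holds 6% of Crestway, not > 50%, so Priya still does not control Crestway.
After the transaction, neither Priya nor any entity Priya controls holds a voting interest in Caldera, so Priya still does not control it.
No new person acquires control, so the clause is not triggered.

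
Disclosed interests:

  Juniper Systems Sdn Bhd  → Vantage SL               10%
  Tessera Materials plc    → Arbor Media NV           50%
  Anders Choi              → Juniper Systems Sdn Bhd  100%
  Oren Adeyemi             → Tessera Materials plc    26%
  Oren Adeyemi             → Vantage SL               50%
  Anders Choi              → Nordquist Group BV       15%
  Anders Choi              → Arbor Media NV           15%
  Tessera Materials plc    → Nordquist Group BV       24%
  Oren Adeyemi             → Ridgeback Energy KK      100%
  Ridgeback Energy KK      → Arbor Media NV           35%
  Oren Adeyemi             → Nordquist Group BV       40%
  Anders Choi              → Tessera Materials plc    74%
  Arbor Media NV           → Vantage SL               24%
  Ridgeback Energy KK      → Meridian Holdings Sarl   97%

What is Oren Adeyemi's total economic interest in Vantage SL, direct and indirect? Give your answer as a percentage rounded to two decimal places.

Oren reaches Vantage along 3 paths.
Direct stake: 50% = 50%.
Via Ridgeback → Arbor: 100% × 35% × 24% = 8.4%.
Via Tessera → Arbor: 26% × 50% × 24% = 3.12%.
Total: 50% + 8.4% + 3.12% = 61.52%.

61.52%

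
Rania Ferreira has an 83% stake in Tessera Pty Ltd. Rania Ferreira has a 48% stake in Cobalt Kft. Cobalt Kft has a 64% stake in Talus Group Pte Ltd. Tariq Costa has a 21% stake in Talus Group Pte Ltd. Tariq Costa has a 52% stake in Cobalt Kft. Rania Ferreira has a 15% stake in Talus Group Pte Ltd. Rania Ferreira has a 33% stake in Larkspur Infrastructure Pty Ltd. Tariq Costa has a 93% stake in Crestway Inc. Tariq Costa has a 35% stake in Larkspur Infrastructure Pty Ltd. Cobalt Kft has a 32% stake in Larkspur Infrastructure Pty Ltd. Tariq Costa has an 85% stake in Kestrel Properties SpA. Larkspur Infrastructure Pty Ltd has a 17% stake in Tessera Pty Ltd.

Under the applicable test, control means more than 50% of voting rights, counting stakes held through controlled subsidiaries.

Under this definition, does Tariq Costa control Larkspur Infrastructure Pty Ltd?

Tariq holds 52% of Cobalt, so Tariq controls Cobalt.
Tariq and Cobalt together hold 35% + 32% = 67% of Larkspur, so Tariq controls Larkspur.

Yes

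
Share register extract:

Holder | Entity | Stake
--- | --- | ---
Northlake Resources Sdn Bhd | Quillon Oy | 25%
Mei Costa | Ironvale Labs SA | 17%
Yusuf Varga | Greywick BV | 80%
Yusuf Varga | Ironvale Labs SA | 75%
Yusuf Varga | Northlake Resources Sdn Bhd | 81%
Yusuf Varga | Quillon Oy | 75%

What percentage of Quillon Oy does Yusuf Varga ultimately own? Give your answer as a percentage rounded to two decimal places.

95.25%

Yusuf reaches Quillon along 2 paths.
Direct stake: 75% = 75%.
Via Northlake: 81% × 25% = 20.25%.
Total: 75% + 20.25% = 95.25%.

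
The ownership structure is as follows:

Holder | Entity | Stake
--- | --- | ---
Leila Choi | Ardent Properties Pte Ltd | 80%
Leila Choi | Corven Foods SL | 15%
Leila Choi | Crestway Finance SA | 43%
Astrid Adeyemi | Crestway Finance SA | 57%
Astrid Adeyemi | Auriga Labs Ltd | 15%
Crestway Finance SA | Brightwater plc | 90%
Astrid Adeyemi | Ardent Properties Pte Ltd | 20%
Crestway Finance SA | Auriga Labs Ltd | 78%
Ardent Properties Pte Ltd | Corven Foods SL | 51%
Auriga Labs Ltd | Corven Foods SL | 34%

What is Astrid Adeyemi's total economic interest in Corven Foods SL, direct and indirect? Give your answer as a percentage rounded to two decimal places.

Astrid reaches Corven along 3 paths.
Via Crestway → Auriga: 57% × 78% × 34% = 15.1164%.
Via Auriga: 15% × 34% = 5.1%.
Via Ardent: 20% × 51% = 10.2%.
Total: 15.1164% + 5.1% + 10.2% = 30.4164%.
Rounded: 30.42%.

30.42%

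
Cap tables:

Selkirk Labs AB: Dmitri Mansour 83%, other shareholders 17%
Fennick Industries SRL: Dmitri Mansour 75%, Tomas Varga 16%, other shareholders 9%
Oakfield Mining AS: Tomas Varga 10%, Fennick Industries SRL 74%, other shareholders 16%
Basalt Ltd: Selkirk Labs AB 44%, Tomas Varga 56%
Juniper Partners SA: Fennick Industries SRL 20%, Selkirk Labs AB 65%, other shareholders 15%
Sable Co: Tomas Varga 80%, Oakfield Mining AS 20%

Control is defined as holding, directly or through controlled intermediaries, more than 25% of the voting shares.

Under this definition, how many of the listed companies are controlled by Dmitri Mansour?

5

Dmitri holds 83% of Selkirk, so Dmitri controls Selkirk.
Dmitri holds 75% of Fennick, so Dmitri controls Fennick.
Fennick holds 74% of Oakfield, so Dmitri controls Oakfield.
Selkirk holds 44% of Basalt, so Dmitri controls Basalt.
Fennick and Selkirk together hold 20% + 65% = 85% of Juniper, so Dmitri controls Juniper.
No other company's threshold is met.
Dmitri controls 5 companies.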